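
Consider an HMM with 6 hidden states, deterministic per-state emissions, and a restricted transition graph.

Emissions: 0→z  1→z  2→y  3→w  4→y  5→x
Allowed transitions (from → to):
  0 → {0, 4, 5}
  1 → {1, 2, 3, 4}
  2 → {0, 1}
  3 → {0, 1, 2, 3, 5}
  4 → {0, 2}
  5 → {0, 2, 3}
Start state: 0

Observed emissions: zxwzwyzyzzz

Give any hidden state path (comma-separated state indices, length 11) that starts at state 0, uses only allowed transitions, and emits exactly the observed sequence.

0,5,3,1,3,2,1,2,1,1,1

  [0] z  {0,1}  => 0  start
  [1] x  {5}  => 5  0->5 ok
  [2] w  {3}  => 3  5->3 ok
  [3] z  {0,1}  => 1  3->1 ok
  [4] w  {3}  => 3  1->3 ok
  [5] y  {2,4}  => 2  3->2 ok
  [6] z  {0,1}  => 1  2->1 ok
  [7] y  {2,4}  => 2  1->2 ok
  [8] z  {0,1}  => 1  2->1 ok
  [9] z  {0,1}  => 1  1->1 ok
  [10] z  {0,1}  => 1  1->1 ok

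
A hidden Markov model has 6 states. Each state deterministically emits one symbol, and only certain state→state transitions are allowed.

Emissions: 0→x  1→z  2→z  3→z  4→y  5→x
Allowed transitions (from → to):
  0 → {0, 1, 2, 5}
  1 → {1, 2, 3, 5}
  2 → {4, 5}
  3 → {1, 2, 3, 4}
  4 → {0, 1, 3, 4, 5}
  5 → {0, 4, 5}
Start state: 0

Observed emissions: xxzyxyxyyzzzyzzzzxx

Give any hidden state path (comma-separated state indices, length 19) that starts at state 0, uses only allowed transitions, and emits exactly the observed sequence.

  0: obs=x cand={0,5} pick 0 [start]
  1: obs=x cand={0,5} pick 0 [0->0 ok]
  2: obs=z cand={1,2,3} pick 2 [0->2 ok]
  3: obs=y cand={4} pick 4 [2->4 ok]
  4: obs=x cand={0,5} pick 5 [4->5 ok]
  5: obs=y cand={4} pick 4 [5->4 ok]
  6: obs=x cand={0,5} pick 5 [4->5 ok]
  7: obs=y cand={4} pick 4 [5->4 ok]
  8: obs=y cand={4} pick 4 [4->4 ok]
  9: obs=z cand={1,2,3} pick 1 [4->1 ok]
  10: obs=z cand={1,2,3} pick 3 [1->3 ok]
  11: obs=z cand={1,2,3} pick 2 [3->2 ok]
  12: obs=y cand={4} pick 4 [2->4 ok]
  13: obs=z cand={1,2,3} pick 3 [4->3 ok]
  14: obs=z cand={1,2,3} pick 1 [3->1 ok]
  15: obs=z cand={1,2,3} pick 1 [1->1 ok]
  16: obs=z cand={1,2,3} pick 2 [1->2 ok]
  17: obs=x cand={0,5} pick 5 [2->5 ok]
  18: obs=x cand={0,5} pick 0 [5->0 ok]

0,0,2,4,5,4,5,4,4,1,3,2,4,3,1,1,2,5,0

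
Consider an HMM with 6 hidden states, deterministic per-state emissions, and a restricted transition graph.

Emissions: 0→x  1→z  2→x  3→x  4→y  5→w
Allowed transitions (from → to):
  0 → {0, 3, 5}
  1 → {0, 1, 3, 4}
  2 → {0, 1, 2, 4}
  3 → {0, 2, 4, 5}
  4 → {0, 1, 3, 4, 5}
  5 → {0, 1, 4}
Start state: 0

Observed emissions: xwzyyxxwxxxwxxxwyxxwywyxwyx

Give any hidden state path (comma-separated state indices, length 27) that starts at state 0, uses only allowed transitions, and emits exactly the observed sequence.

  t0 'x' -> {0,2,3}, take 0 (start)
  t1 'w' -> {5}, take 5 (0->5 ok)
  t2 'z' -> {1}, take 1 (5->1 ok)
  t3 'y' -> {4}, take 4 (1->4 ok)
  t4 'y' -> {4}, take 4 (4->4 ok)
  t5 'x' -> {0,2,3}, take 3 (4->3 ok)
  t6 'x' -> {0,2,3}, take 0 (3->0 ok)
  t7 'w' -> {5}, take 5 (0->5 ok)
  t8 'x' -> {0,2,3}, take 0 (5->0 ok)
  t9 'x' -> {0,2,3}, take 3 (0->3 ok)
  t10 'x' -> {0,2,3}, take 0 (3->0 ok)
  t11 'w' -> {5}, take 5 (0->5 ok)
  t12 'x' -> {0,2,3}, take 0 (5->0 ok)
  t13 'x' -> {0,2,3}, take 0 (0->0 ok)
  t14 'x' -> {0,2,3}, take 0 (0->0 ok)
  t15 'w' -> {5}, take 5 (0->5 ok)
  t16 'y' -> {4}, take 4 (5->4 ok)
  t17 'x' -> {0,2,3}, take 0 (4->0 ok)
  t18 'x' -> {0,2,3}, take 0 (0->0 ok)
  t19 'w' -> {5}, take 5 (0->5 ok)
  t20 'y' -> {4}, take 4 (5->4 ok)
  t21 'w' -> {5}, take 5 (4->5 ok)
  t22 'y' -> {4}, take 4 (5->4 ok)
  t23 'x' -> {0,2,3}, take 0 (4->0 ok)
  t24 'w' -> {5}, take 5 (0->5 ok)
  t25 'y' -> {4}, take 4 (5->4 ok)
  t26 'x' -> {0,2,3}, take 3 (4->3 ok)

0,5,1,4,4,3,0,5,0,3,0,5,0,0,0,5,4,0,0,5,4,5,4,0,5,4,3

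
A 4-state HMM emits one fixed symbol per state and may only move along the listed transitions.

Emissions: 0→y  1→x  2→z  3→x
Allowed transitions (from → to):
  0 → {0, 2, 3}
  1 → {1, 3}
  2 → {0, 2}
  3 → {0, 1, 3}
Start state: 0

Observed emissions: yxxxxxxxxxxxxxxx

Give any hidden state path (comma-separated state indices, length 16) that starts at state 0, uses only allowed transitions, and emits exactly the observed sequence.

  pos 0: y in {0}, choose 0; start
  pos 1: x in {1,3}, choose 3; 0->3 ok
  pos 2: x in {1,3}, choose 1; 3->1 ok
  pos 3: x in {1,3}, choose 3; 1->3 ok
  pos 4: x in {1,3}, choose 3; 3->3 ok
  pos 5: x in {1,3}, choose 1; 3->1 ok
  pos 6: x in {1,3}, choose 1; 1->1 ok
  pos 7: x in {1,3}, choose 1; 1->1 ok
  pos 8: x in {1,3}, choose 1; 1->1 ok
  pos 9: x in {1,3}, choose 3; 1->3 ok
  pos 10: x in {1,3}, choose 3; 3->3 ok
  pos 11: x in {1,3}, choose 1; 3->1 ok
  pos 12: x in {1,3}, choose 3; 1->3 ok
  pos 13: x in {1,3}, choose 1; 3->1 ok
  pos 14: x in {1,3}, choose 3; 1->3 ok
  pos 15: x in {1,3}, choose 3; 3->3 ok

0,3,1,3,3,1,1,1,1,3,3,1,3,1,3,3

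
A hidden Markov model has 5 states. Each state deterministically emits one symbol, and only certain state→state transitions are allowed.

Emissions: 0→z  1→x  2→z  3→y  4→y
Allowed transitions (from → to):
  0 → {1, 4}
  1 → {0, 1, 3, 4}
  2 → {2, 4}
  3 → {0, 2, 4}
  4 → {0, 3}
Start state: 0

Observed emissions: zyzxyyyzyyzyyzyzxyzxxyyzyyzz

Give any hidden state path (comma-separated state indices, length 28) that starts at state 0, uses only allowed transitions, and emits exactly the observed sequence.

  t0 'z' -> {0,2}, take 0 (start)
  t1 'y' -> {3,4}, take 4 (0->4 ok)
  t2 'z' -> {0,2}, take 0 (4->0 ok)
  t3 'x' -> {1}, take 1 (0->1 ok)
  t4 'y' -> {3,4}, take 3 (1->3 ok)
  t5 'y' -> {3,4}, take 4 (3->4 ok)
  t6 'y' -> {3,4}, take 3 (4->3 ok)
  t7 'z' -> {0,2}, take 2 (3->2 ok)
  t8 'y' -> {3,4}, take 4 (2->4 ok)
  t9 'y' -> {3,4}, take 3 (4->3 ok)
  t10 'z' -> {0,2}, take 0 (3->0 ok)
  t11 'y' -> {3,4}, take 4 (0->4 ok)
  t12 'y' -> {3,4}, take 3 (4->3 ok)
  t13 'z' -> {0,2}, take 2 (3->2 ok)
  t14 'y' -> {3,4}, take 4 (2->4 ok)
  t15 'z' -> {0,2}, take 0 (4->0 ok)
  t16 'x' -> {1}, take 1 (0->1 ok)
  t17 'y' -> {3,4}, take 3 (1->3 ok)
  t18 'z' -> {0,2}, take 0 (3->0 ok)
  t19 'x' -> {1}, take 1 (0->1 ok)
  t20 'x' -> {1}, take 1 (1->1 ok)
  t21 'y' -> {3,4}, take 4 (1->4 ok)
  t22 'y' -> {3,4}, take 3 (4->3 ok)
  t23 'z' -> {0,2}, take 2 (3->2 ok)
  t24 'y' -> {3,4}, take 4 (2->4 ok)
  t25 'y' -> {3,4}, take 3 (4->3 ok)
  t26 'z' -> {0,2}, take 2 (3->2 ok)
  t27 'z' -> {0,2}, take 2 (2->2 ok)

0,4,0,1,3,4,3,2,4,3,0,4,3,2,4,0,1,3,0,1,1,4,3,2,4,3,2,2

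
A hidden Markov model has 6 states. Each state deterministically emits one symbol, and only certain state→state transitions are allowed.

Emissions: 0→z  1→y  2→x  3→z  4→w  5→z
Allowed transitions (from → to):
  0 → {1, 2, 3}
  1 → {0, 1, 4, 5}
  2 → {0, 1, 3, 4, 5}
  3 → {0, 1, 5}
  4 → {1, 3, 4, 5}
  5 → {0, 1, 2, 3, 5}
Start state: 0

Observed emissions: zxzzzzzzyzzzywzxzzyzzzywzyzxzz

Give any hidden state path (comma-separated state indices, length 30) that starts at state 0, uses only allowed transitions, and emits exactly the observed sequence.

0,2,5,3,5,3,0,3,1,0,3,0,1,4,5,2,0,3,1,5,0,3,1,4,3,1,0,2,0,3

  t0 'z' -> {0,3,5}, take 0 (start)
  t1 'x' -> {2}, take 2 (0->2 ok)
  t2 'z' -> {0,3,5}, take 5 (2->5 ok)
  t3 'z' -> {0,3,5}, take 3 (5->3 ok)
  t4 'z' -> {0,3,5}, take 5 (3->5 ok)
  t5 'z' -> {0,3,5}, take 3 (5->3 ok)
  t6 'z' -> {0,3,5}, take 0 (3->0 ok)
  t7 'z' -> {0,3,5}, take 3 (0->3 ok)
  t8 'y' -> {1}, take 1 (3->1 ok)
  t9 'z' -> {0,3,5}, take 0 (1->0 ok)
  t10 'z' -> {0,3,5}, take 3 (0->3 ok)
  t11 'z' -> {0,3,5}, take 0 (3->0 ok)
  t12 'y' -> {1}, take 1 (0->1 ok)
  t13 'w' -> {4}, take 4 (1->4 ok)
  t14 'z' -> {0,3,5}, take 5 (4->5 ok)
  t15 'x' -> {2}, take 2 (5->2 ok)
  t16 'z' -> {0,3,5}, take 0 (2->0 ok)
  t17 'z' -> {0,3,5}, take 3 (0->3 ok)
  t18 'y' -> {1}, take 1 (3->1 ok)
  t19 'z' -> {0,3,5}, take 5 (1->5 ok)
  t20 'z' -> {0,3,5}, take 0 (5->0 ok)
  t21 'z' -> {0,3,5}, take 3 (0->3 ok)
  t22 'y' -> {1}, take 1 (3->1 ok)
  t23 'w' -> {4}, take 4 (1->4 ok)
  t24 'z' -> {0,3,5}, take 3 (4->3 ok)
  t25 'y' -> {1}, take 1 (3->1 ok)
  t26 'z' -> {0,3,5}, take 0 (1->0 ok)
  t27 'x' -> {2}, take 2 (0->2 ok)
  t28 'z' -> {0,3,5}, take 0 (2->0 ok)
  t29 'z' -> {0,3,5}, take 3 (0->3 ok)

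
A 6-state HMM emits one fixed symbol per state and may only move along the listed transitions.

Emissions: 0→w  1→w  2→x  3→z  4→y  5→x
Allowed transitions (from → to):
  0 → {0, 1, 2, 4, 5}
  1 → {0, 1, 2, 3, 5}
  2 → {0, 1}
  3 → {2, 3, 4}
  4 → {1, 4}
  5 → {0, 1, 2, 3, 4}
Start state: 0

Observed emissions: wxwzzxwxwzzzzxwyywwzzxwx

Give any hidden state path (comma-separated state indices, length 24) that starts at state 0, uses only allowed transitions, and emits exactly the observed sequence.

  0: obs=w cand={0,1} pick 0 [start]
  1: obs=x cand={2,5} pick 5 [0->5 ok]
  2: obs=w cand={0,1} pick 1 [5->1 ok]
  3: obs=z cand={3} pick 3 [1->3 ok]
  4: obs=z cand={3} pick 3 [3->3 ok]
  5: obs=x cand={2,5} pick 2 [3->2 ok]
  6: obs=w cand={0,1} pick 0 [2->0 ok]
  7: obs=x cand={2,5} pick 2 [0->2 ok]
  8: obs=w cand={0,1} pick 1 [2->1 ok]
  9: obs=z cand={3} pick 3 [1->3 ok]
  10: obs=z cand={3} pick 3 [3->3 ok]
  11: obs=z cand={3} pick 3 [3->3 ok]
  12: obs=z cand={3} pick 3 [3->3 ok]
  13: obs=x cand={2,5} pick 2 [3->2 ok]
  14: obs=w cand={0,1} pick 0 [2->0 ok]
  15: obs=y cand={4} pick 4 [0->4 ok]
  16: obs=y cand={4} pick 4 [4->4 ok]
  17: obs=w cand={0,1} pick 1 [4->1 ok]
  18: obs=w cand={0,1} pick 1 [1->1 ok]
  19: obs=z cand={3} pick 3 [1->3 ok]
  20: obs=z cand={3} pick 3 [3->3 ok]
  21: obs=x cand={2,5} pick 2 [3->2 ok]
  22: obs=w cand={0,1} pick 0 [2->0 ok]
  23: obs=x cand={2,5} pick 2 [0->2 ok]

0,5,1,3,3,2,0,2,1,3,3,3,3,2,0,4,4,1,1,3,3,2,0,2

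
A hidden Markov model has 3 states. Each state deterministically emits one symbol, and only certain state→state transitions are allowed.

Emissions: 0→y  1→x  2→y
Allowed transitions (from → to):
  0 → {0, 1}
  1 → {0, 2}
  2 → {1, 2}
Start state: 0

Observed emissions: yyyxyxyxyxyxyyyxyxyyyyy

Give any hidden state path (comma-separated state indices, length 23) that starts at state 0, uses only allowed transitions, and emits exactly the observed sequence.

  0: obs=y cand={0,2} pick 0 [start]
  1: obs=y cand={0,2} pick 0 [0->0 ok]
  2: obs=y cand={0,2} pick 0 [0->0 ok]
  3: obs=x cand={1} pick 1 [0->1 ok]
  4: obs=y cand={0,2} pick 0 [1->0 ok]
  5: obs=x cand={1} pick 1 [0->1 ok]
  6: obs=y cand={0,2} pick 2 [1->2 ok]
  7: obs=x cand={1} pick 1 [2->1 ok]
  8: obs=y cand={0,2} pick 2 [1->2 ok]
  9: obs=x cand={1} pick 1 [2->1 ok]
  10: obs=y cand={0,2} pick 0 [1->0 ok]
  11: obs=x cand={1} pick 1 [0->1 ok]
  12: obs=y cand={0,2} pick 2 [1->2 ok]
  13: obs=y cand={0,2} pick 2 [2->2 ok]
  14: obs=y cand={0,2} pick 2 [2->2 ok]
  15: obs=x cand={1} pick 1 [2->1 ok]
  16: obs=y cand={0,2} pick 2 [1->2 ok]
  17: obs=x cand={1} pick 1 [2->1 ok]
  18: obs=y cand={0,2} pick 0 [1->0 ok]
  19: obs=y cand={0,2} pick 0 [0->0 ok]
  20: obs=y cand={0,2} pick 0 [0->0 ok]
  21: obs=y cand={0,2} pick 0 [0->0 ok]
  22: obs=y cand={0,2} pick 0 [0->0 ok]

0,0,0,1,0,1,2,1,2,1,0,1,2,2,2,1,2,1,0,0,0,0,0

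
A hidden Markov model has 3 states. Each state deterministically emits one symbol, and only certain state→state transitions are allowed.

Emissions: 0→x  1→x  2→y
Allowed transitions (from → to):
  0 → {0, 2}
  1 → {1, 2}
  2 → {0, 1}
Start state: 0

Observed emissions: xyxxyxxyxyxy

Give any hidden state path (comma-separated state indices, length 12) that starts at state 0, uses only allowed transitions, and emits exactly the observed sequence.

  0: obs=x cand={0,1} pick 0 [start]
  1: obs=y cand={2} pick 2 [0->2 ok]
  2: obs=x cand={0,1} pick 1 [2->1 ok]
  3: obs=x cand={0,1} pick 1 [1->1 ok]
  4: obs=y cand={2} pick 2 [1->2 ok]
  5: obs=x cand={0,1} pick 0 [2->0 ok]
  6: obs=x cand={0,1} pick 0 [0->0 ok]
  7: obs=y cand={2} pick 2 [0->2 ok]
  8: obs=x cand={0,1} pick 0 [2->0 ok]
  9: obs=y cand={2} pick 2 [0->2 ok]
  10: obs=x cand={0,1} pick 0 [2->0 ok]
  11: obs=y cand={2} pick 2 [0->2 ok]

0,2,1,1,2,0,0,2,0,2,0,2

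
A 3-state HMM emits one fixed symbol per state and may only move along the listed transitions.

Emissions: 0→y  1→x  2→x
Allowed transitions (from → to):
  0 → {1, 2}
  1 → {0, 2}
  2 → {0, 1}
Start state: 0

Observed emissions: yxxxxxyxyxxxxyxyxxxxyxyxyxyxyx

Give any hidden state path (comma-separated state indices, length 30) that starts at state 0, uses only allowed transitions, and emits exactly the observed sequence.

0,1,2,1,2,1,0,2,0,2,1,2,1,0,2,0,2,1,2,1,0,1,0,2,0,1,0,2,0,1

  t0 'y' -> {0}, take 0 (start)
  t1 'x' -> {1,2}, take 1 (0->1 ok)
  t2 'x' -> {1,2}, take 2 (1->2 ok)
  t3 'x' -> {1,2}, take 1 (2->1 ok)
  t4 'x' -> {1,2}, take 2 (1->2 ok)
  t5 'x' -> {1,2}, take 1 (2->1 ok)
  t6 'y' -> {0}, take 0 (1->0 ok)
  t7 'x' -> {1,2}, take 2 (0->2 ok)
  t8 'y' -> {0}, take 0 (2->0 ok)
  t9 'x' -> {1,2}, take 2 (0->2 ok)
  t10 'x' -> {1,2}, take 1 (2->1 ok)
  t11 'x' -> {1,2}, take 2 (1->2 ok)
  t12 'x' -> {1,2}, take 1 (2->1 ok)
  t13 'y' -> {0}, take 0 (1->0 ok)
  t14 'x' -> {1,2}, take 2 (0->2 ok)
  t15 'y' -> {0}, take 0 (2->0 ok)
  t16 'x' -> {1,2}, take 2 (0->2 ok)
  t17 'x' -> {1,2}, take 1 (2->1 ok)
  t18 'x' -> {1,2}, take 2 (1->2 ok)
  t19 'x' -> {1,2}, take 1 (2->1 ok)
  t20 'y' -> {0}, take 0 (1->0 ok)
  t21 'x' -> {1,2}, take 1 (0->1 ok)
  t22 'y' -> {0}, take 0 (1->0 ok)
  t23 'x' -> {1,2}, take 2 (0->2 ok)
  t24 'y' -> {0}, take 0 (2->0 ok)
  t25 'x' -> {1,2}, take 1 (0->1 ok)
  t26 'y' -> {0}, take 0 (1->0 ok)
  t27 'x' -> {1,2}, take 2 (0->2 ok)
  t28 'y' -> {0}, take 0 (2->0 ok)
  t29 'x' -> {1,2}, take 1 (0->1 ok)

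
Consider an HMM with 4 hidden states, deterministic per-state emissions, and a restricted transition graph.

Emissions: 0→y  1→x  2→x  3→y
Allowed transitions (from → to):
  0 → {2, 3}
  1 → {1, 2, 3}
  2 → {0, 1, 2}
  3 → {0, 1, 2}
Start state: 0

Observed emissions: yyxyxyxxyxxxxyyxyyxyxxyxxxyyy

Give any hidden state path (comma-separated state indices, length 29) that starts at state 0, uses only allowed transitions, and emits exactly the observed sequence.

0,3,1,3,1,3,1,2,0,2,2,2,2,0,3,2,0,3,1,3,2,1,3,2,2,1,3,0,3

  [0] y  {0,3}  => 0  start
  [1] y  {0,3}  => 3  0->3 ok
  [2] x  {1,2}  => 1  3->1 ok
  [3] y  {0,3}  => 3  1->3 ok
  [4] x  {1,2}  => 1  3->1 ok
  [5] y  {0,3}  => 3  1->3 ok
  [6] x  {1,2}  => 1  3->1 ok
  [7] x  {1,2}  => 2  1->2 ok
  [8] y  {0,3}  => 0  2->0 ok
  [9] x  {1,2}  => 2  0->2 ok
  [10] x  {1,2}  => 2  2->2 ok
  [11] x  {1,2}  => 2  2->2 ok
  [12] x  {1,2}  => 2  2->2 ok
  [13] y  {0,3}  => 0  2->0 ok
  [14] y  {0,3}  => 3  0->3 ok
  [15] x  {1,2}  => 2  3->2 ok
  [16] y  {0,3}  => 0  2->0 ok
  [17] y  {0,3}  => 3  0->3 ok
  [18] x  {1,2}  => 1  3->1 ok
  [19] y  {0,3}  => 3  1->3 ok
  [20] x  {1,2}  => 2  3->2 ok
  [21] x  {1,2}  => 1  2->1 ok
  [22] y  {0,3}  => 3  1->3 ok
  [23] x  {1,2}  => 2  3->2 ok
  [24] x  {1,2}  => 2  2->2 ok
  [25] x  {1,2}  => 1  2->1 ok
  [26] y  {0,3}  => 3  1->3 ok
  [27] y  {0,3}  => 0  3->0 ok
  [28] y  {0,3}  => 3  0->3 ok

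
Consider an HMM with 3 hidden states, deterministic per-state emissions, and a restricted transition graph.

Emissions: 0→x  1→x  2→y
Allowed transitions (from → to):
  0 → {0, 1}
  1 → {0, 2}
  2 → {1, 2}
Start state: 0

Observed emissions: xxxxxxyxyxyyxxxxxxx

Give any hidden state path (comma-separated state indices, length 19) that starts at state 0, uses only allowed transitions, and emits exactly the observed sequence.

  0: obs=x cand={0,1} pick 0 [start]
  1: obs=x cand={0,1} pick 1 [0->1 ok]
  2: obs=x cand={0,1} pick 0 [1->0 ok]
  3: obs=x cand={0,1} pick 1 [0->1 ok]
  4: obs=x cand={0,1} pick 0 [1->0 ok]
  5: obs=x cand={0,1} pick 1 [0->1 ok]
  6: obs=y cand={2} pick 2 [1->2 ok]
  7: obs=x cand={0,1} pick 1 [2->1 ok]
  8: obs=y cand={2} pick 2 [1->2 ok]
  9: obs=x cand={0,1} pick 1 [2->1 ok]
  10: obs=y cand={2} pick 2 [1->2 ok]
  11: obs=y cand={2} pick 2 [2->2 ok]
  12: obs=x cand={0,1} pick 1 [2->1 ok]
  13: obs=x cand={0,1} pick 0 [1->0 ok]
  14: obs=x cand={0,1} pick 1 [0->1 ok]
  15: obs=x cand={0,1} pick 0 [1->0 ok]
  16: obs=x cand={0,1} pick 0 [0->0 ok]
  17: obs=x cand={0,1} pick 0 [0->0 ok]
  18: obs=x cand={0,1} pick 1 [0->1 ok]

0,1,0,1,0,1,2,1,2,1,2,2,1,0,1,0,0,0,1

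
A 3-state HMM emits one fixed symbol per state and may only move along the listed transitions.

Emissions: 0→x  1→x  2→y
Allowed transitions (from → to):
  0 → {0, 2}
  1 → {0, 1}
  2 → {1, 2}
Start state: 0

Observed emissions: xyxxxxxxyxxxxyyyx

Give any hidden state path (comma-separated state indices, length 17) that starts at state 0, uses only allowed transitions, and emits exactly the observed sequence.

  t0 'x' -> {0,1}, take 0 (start)
  t1 'y' -> {2}, take 2 (0->2 ok)
  t2 'x' -> {0,1}, take 1 (2->1 ok)
  t3 'x' -> {0,1}, take 1 (1->1 ok)
  t4 'x' -> {0,1}, take 1 (1->1 ok)
  t5 'x' -> {0,1}, take 1 (1->1 ok)
  t6 'x' -> {0,1}, take 0 (1->0 ok)
  t7 'x' -> {0,1}, take 0 (0->0 ok)
  t8 'y' -> {2}, take 2 (0->2 ok)
  t9 'x' -> {0,1}, take 1 (2->1 ok)
  t10 'x' -> {0,1}, take 0 (1->0 ok)
  t11 'x' -> {0,1}, take 0 (0->0 ok)
  t12 'x' -> {0,1}, take 0 (0->0 ok)
  t13 'y' -> {2}, take 2 (0->2 ok)
  t14 'y' -> {2}, take 2 (2->2 ok)
  t15 'y' -> {2}, take 2 (2->2 ok)
  t16 'x' -> {0,1}, take 1 (2->1 ok)

0,2,1,1,1,1,0,0,2,1,0,0,0,2,2,2,1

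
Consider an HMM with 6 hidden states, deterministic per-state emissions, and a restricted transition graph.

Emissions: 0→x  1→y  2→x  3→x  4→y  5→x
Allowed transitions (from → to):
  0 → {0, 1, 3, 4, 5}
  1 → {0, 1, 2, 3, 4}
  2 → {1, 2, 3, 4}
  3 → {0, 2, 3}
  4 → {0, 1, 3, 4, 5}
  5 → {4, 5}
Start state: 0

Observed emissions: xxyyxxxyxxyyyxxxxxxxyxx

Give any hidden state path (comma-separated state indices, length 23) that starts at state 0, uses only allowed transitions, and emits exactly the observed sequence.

  [0] x  {0,2,3,5}  => 0  start
  [1] x  {0,2,3,5}  => 5  0->5 ok
  [2] y  {1,4}  => 4  5->4 ok
  [3] y  {1,4}  => 1  4->1 ok
  [4] x  {0,2,3,5}  => 2  1->2 ok
  [5] x  {0,2,3,5}  => 3  2->3 ok
  [6] x  {0,2,3,5}  => 0  3->0 ok
  [7] y  {1,4}  => 1  0->1 ok
  [8] x  {0,2,3,5}  => 3  1->3 ok
  [9] x  {0,2,3,5}  => 2  3->2 ok
  [10] y  {1,4}  => 4  2->4 ok
  [11] y  {1,4}  => 1  4->1 ok
  [12] y  {1,4}  => 4  1->4 ok
  [13] x  {0,2,3,5}  => 3  4->3 ok
  [14] x  {0,2,3,5}  => 3  3->3 ok
  [15] x  {0,2,3,5}  => 3  3->3 ok
  [16] x  {0,2,3,5}  => 3  3->3 ok
  [17] x  {0,2,3,5}  => 0  3->0 ok
  [18] x  {0,2,3,5}  => 3  0->3 ok
  [19] x  {0,2,3,5}  => 2  3->2 ok
  [20] y  {1,4}  => 1  2->1 ok
  [21] x  {0,2,3,5}  => 3  1->3 ok
  [22] x  {0,2,3,5}  => 3  3->3 ok

0,5,4,1,2,3,0,1,3,2,4,1,4,3,3,3,3,0,3,2,1,3,3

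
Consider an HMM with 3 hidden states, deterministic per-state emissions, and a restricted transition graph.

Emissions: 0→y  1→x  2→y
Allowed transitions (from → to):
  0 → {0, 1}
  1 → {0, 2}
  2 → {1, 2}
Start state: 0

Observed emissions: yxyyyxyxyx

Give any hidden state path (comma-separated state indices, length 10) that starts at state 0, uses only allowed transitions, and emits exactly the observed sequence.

  t0 'y' -> {0,2}, take 0 (start)
  t1 'x' -> {1}, take 1 (0->1 ok)
  t2 'y' -> {0,2}, take 2 (1->2 ok)
  t3 'y' -> {0,2}, take 2 (2->2 ok)
  t4 'y' -> {0,2}, take 2 (2->2 ok)
  t5 'x' -> {1}, take 1 (2->1 ok)
  t6 'y' -> {0,2}, take 2 (1->2 ok)
  t7 'x' -> {1}, take 1 (2->1 ok)
  t8 'y' -> {0,2}, take 2 (1->2 ok)
  t9 'x' -> {1}, take 1 (2->1 ok)

0,1,2,2,2,1,2,1,2,1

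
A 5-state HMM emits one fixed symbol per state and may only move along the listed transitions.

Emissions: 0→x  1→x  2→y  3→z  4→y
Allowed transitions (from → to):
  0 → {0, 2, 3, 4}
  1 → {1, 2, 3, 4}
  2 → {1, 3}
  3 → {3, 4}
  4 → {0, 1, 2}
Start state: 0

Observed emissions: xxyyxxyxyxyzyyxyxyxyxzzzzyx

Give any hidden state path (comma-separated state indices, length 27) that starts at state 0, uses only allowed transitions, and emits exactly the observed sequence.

0,0,4,2,1,1,2,1,4,0,2,3,4,2,1,4,1,4,1,2,1,3,3,3,3,4,1

  t0 'x' -> {0,1}, take 0 (start)
  t1 'x' -> {0,1}, take 0 (0->0 ok)
  t2 'y' -> {2,4}, take 4 (0->4 ok)
  t3 'y' -> {2,4}, take 2 (4->2 ok)
  t4 'x' -> {0,1}, take 1 (2->1 ok)
  t5 'x' -> {0,1}, take 1 (1->1 ok)
  t6 'y' -> {2,4}, take 2 (1->2 ok)
  t7 'x' -> {0,1}, take 1 (2->1 ok)
  t8 'y' -> {2,4}, take 4 (1->4 ok)
  t9 'x' -> {0,1}, take 0 (4->0 ok)
  t10 'y' -> {2,4}, take 2 (0->2 ok)
  t11 'z' -> {3}, take 3 (2->3 ok)
  t12 'y' -> {2,4}, take 4 (3->4 ok)
  t13 'y' -> {2,4}, take 2 (4->2 ok)
  t14 'x' -> {0,1}, take 1 (2->1 ok)
  t15 'y' -> {2,4}, take 4 (1->4 ok)
  t16 'x' -> {0,1}, take 1 (4->1 ok)
  t17 'y' -> {2,4}, take 4 (1->4 ok)
  t18 'x' -> {0,1}, take 1 (4->1 ok)
  t19 'y' -> {2,4}, take 2 (1->2 ok)
  t20 'x' -> {0,1}, take 1 (2->1 ok)
  t21 'z' -> {3}, take 3 (1->3 ok)
  t22 'z' -> {3}, take 3 (3->3 ok)
  t23 'z' -> {3}, take 3 (3->3 ok)
  t24 'z' -> {3}, take 3 (3->3 ok)
  t25 'y' -> {2,4}, take 4 (3->4 ok)
  t26 'x' -> {0,1}, take 1 (4->1 ok)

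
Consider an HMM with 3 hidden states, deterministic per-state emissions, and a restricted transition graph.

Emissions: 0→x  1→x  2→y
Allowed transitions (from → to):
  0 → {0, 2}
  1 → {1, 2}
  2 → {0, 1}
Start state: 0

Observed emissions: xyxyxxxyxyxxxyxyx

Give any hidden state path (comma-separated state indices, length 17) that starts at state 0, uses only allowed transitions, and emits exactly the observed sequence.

0,2,1,2,0,0,0,2,0,2,1,1,1,2,0,2,0

  t0 'x' -> {0,1}, take 0 (start)
  t1 'y' -> {2}, take 2 (0->2 ok)
  t2 'x' -> {0,1}, take 1 (2->1 ok)
  t3 'y' -> {2}, take 2 (1->2 ok)
  t4 'x' -> {0,1}, take 0 (2->0 ok)
  t5 'x' -> {0,1}, take 0 (0->0 ok)
  t6 'x' -> {0,1}, take 0 (0->0 ok)
  t7 'y' -> {2}, take 2 (0->2 ok)
  t8 'x' -> {0,1}, take 0 (2->0 ok)
  t9 'y' -> {2}, take 2 (0->2 ok)
  t10 'x' -> {0,1}, take 1 (2->1 ok)
  t11 'x' -> {0,1}, take 1 (1->1 ok)
  t12 'x' -> {0,1}, take 1 (1->1 ok)
  t13 'y' -> {2}, take 2 (1->2 ok)
  t14 'x' -> {0,1}, take 0 (2->0 ok)
  t15 'y' -> {2}, take 2 (0->2 ok)
  t16 'x' -> {0,1}, take 0 (2->0 ok)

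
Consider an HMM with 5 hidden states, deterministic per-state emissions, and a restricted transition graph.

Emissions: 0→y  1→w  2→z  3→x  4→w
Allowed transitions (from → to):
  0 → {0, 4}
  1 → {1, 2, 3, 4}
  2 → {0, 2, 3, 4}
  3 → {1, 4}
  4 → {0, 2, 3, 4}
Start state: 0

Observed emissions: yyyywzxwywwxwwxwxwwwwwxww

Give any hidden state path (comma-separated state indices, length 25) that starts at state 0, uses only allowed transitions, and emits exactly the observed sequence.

0,0,0,0,4,2,3,4,0,4,4,3,4,4,3,1,3,1,1,1,1,4,3,4,4

  t0 'y' -> {0}, take 0 (start)
  t1 'y' -> {0}, take 0 (0->0 ok)
  t2 'y' -> {0}, take 0 (0->0 ok)
  t3 'y' -> {0}, take 0 (0->0 ok)
  t4 'w' -> {1,4}, take 4 (0->4 ok)
  t5 'z' -> {2}, take 2 (4->2 ok)
  t6 'x' -> {3}, take 3 (2->3 ok)
  t7 'w' -> {1,4}, take 4 (3->4 ok)
  t8 'y' -> {0}, take 0 (4->0 ok)
  t9 'w' -> {1,4}, take 4 (0->4 ok)
  t10 'w' -> {1,4}, take 4 (4->4 ok)
  t11 'x' -> {3}, take 3 (4->3 ok)
  t12 'w' -> {1,4}, take 4 (3->4 ok)
  t13 'w' -> {1,4}, take 4 (4->4 ok)
  t14 'x' -> {3}, take 3 (4->3 ok)
  t15 'w' -> {1,4}, take 1 (3->1 ok)
  t16 'x' -> {3}, take 3 (1->3 ok)
  t17 'w' -> {1,4}, take 1 (3->1 ok)
  t18 'w' -> {1,4}, take 1 (1->1 ok)
  t19 'w' -> {1,4}, take 1 (1->1 ok)
  t20 'w' -> {1,4}, take 1 (1->1 ok)
  t21 'w' -> {1,4}, take 4 (1->4 ok)
  t22 'x' -> {3}, take 3 (4->3 ok)
  t23 'w' -> {1,4}, take 4 (3->4 ok)
  t24 'w' -> {1,4}, take 4 (4->4 ok)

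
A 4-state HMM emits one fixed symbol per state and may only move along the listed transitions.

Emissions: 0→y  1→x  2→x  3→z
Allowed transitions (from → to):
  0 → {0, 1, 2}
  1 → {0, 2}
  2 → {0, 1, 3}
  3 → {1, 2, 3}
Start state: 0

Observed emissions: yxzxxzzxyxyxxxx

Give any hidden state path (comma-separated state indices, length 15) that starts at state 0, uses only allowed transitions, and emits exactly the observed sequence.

  0: obs=y cand={0} pick 0 [start]
  1: obs=x cand={1,2} pick 2 [0->2 ok]
  2: obs=z cand={3} pick 3 [2->3 ok]
  3: obs=x cand={1,2} pick 1 [3->1 ok]
  4: obs=x cand={1,2} pick 2 [1->2 ok]
  5: obs=z cand={3} pick 3 [2->3 ok]
  6: obs=z cand={3} pick 3 [3->3 ok]
  7: obs=x cand={1,2} pick 2 [3->2 ok]
  8: obs=y cand={0} pick 0 [2->0 ok]
  9: obs=x cand={1,2} pick 1 [0->1 ok]
  10: obs=y cand={0} pick 0 [1->0 ok]
  11: obs=x cand={1,2} pick 1 [0->1 ok]
  12: obs=x cand={1,2} pick 2 [1->2 ok]
  13: obs=x cand={1,2} pick 1 [2->1 ok]
  14: obs=x cand={1,2} pick 2 [1->2 ok]

0,2,3,1,2,3,3,2,0,1,0,1,2,1,2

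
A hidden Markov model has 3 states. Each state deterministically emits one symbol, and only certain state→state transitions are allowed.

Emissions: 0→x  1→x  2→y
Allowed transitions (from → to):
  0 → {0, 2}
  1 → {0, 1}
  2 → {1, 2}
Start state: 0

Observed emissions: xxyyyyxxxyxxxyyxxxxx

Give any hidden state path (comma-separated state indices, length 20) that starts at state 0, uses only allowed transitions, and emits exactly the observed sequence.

  pos 0: x in {0,1}, choose 0; start
  pos 1: x in {0,1}, choose 0; 0->0 ok
  pos 2: y in {2}, choose 2; 0->2 ok
  pos 3: y in {2}, choose 2; 2->2 ok
  pos 4: y in {2}, choose 2; 2->2 ok
  pos 5: y in {2}, choose 2; 2->2 ok
  pos 6: x in {0,1}, choose 1; 2->1 ok
  pos 7: x in {0,1}, choose 1; 1->1 ok
  pos 8: x in {0,1}, choose 0; 1->0 ok
  pos 9: y in {2}, choose 2; 0->2 ok
  pos 10: x in {0,1}, choose 1; 2->1 ok
  pos 11: x in {0,1}, choose 0; 1->0 ok
  pos 12: x in {0,1}, choose 0; 0->0 ok
  pos 13: y in {2}, choose 2; 0->2 ok
  pos 14: y in {2}, choose 2; 2->2 ok
  pos 15: x in {0,1}, choose 1; 2->1 ok
  pos 16: x in {0,1}, choose 1; 1->1 ok
  pos 17: x in {0,1}, choose 1; 1->1 ok
  pos 18: x in {0,1}, choose 1; 1->1 ok
  pos 19: x in {0,1}, choose 1; 1->1 ok

0,0,2,2,2,2,1,1,0,2,1,0,0,2,2,1,1,1,1,1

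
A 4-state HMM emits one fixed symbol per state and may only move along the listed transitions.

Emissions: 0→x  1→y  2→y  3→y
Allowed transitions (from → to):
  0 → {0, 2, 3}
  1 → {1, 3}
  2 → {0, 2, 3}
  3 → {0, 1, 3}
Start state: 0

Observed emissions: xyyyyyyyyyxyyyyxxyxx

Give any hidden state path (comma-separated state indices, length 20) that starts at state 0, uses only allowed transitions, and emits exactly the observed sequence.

  [0] x  {0}  => 0  start
  [1] y  {1,2,3}  => 2  0->2 ok
  [2] y  {1,2,3}  => 3  2->3 ok
  [3] y  {1,2,3}  => 3  3->3 ok
  [4] y  {1,2,3}  => 1  3->1 ok
  [5] y  {1,2,3}  => 3  1->3 ok
  [6] y  {1,2,3}  => 3  3->3 ok
  [7] y  {1,2,3}  => 1  3->1 ok
  [8] y  {1,2,3}  => 1  1->1 ok
  [9] y  {1,2,3}  => 3  1->3 ok
  [10] x  {0}  => 0  3->0 ok
  [11] y  {1,2,3}  => 3  0->3 ok
  [12] y  {1,2,3}  => 1  3->1 ok
  [13] y  {1,2,3}  => 1  1->1 ok
  [14] y  {1,2,3}  => 3  1->3 ok
  [15] x  {0}  => 0  3->0 ok
  [16] x  {0}  => 0  0->0 ok
  [17] y  {1,2,3}  => 3  0->3 ok
  [18] x  {0}  => 0  3->0 ok
  [19] x  {0}  => 0  0->0 ok

0,2,3,3,1,3,3,1,1,3,0,3,1,1,3,0,0,3,0,0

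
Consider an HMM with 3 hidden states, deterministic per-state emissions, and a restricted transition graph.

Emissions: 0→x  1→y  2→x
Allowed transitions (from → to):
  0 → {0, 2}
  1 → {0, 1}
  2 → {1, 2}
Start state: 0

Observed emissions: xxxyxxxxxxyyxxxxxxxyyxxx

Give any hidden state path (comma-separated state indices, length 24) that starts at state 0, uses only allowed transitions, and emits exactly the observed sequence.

  [0] x  {0,2}  => 0  start
  [1] x  {0,2}  => 2  0->2 ok
  [2] x  {0,2}  => 2  2->2 ok
  [3] y  {1}  => 1  2->1 ok
  [4] x  {0,2}  => 0  1->0 ok
  [5] x  {0,2}  => 0  0->0 ok
  [6] x  {0,2}  => 0  0->0 ok
  [7] x  {0,2}  => 2  0->2 ok
  [8] x  {0,2}  => 2  2->2 ok
  [9] x  {0,2}  => 2  2->2 ok
  [10] y  {1}  => 1  2->1 ok
  [11] y  {1}  => 1  1->1 ok
  [12] x  {0,2}  => 0  1->0 ok
  [13] x  {0,2}  => 0  0->0 ok
  [14] x  {0,2}  => 0  0->0 ok
  [15] x  {0,2}  => 2  0->2 ok
  [16] x  {0,2}  => 2  2->2 ok
  [17] x  {0,2}  => 2  2->2 ok
  [18] x  {0,2}  => 2  2->2 ok
  [19] y  {1}  => 1  2->1 ok
  [20] y  {1}  => 1  1->1 ok
  [21] x  {0,2}  => 0  1->0 ok
  [22] x  {0,2}  => 0  0->0 ok
  [23] x  {0,2}  => 2  0->2 ok

0,2,2,1,0,0,0,2,2,2,1,1,0,0,0,2,2,2,2,1,1,0,0,2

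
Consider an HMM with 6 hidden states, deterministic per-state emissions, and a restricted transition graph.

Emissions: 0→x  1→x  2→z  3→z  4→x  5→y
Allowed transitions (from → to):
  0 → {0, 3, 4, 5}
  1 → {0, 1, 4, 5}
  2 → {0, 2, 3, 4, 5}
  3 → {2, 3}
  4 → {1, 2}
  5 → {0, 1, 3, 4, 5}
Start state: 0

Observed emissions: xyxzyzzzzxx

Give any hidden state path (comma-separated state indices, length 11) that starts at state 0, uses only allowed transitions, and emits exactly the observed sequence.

0,5,4,2,5,3,2,2,2,4,1

  0: obs=x cand={0,1,4} pick 0 [start]
  1: obs=y cand={5} pick 5 [0->5 ok]
  2: obs=x cand={0,1,4} pick 4 [5->4 ok]
  3: obs=z cand={2,3} pick 2 [4->2 ok]
  4: obs=y cand={5} pick 5 [2->5 ok]
  5: obs=z cand={2,3} pick 3 [5->3 ok]
  6: obs=z cand={2,3} pick 2 [3->2 ok]
  7: obs=z cand={2,3} pick 2 [2->2 ok]
  8: obs=z cand={2,3} pick 2 [2->2 ok]
  9: obs=x cand={0,1,4} pick 4 [2->4 ok]
  10: obs=x cand={0,1,4} pick 1 [4->1 ok]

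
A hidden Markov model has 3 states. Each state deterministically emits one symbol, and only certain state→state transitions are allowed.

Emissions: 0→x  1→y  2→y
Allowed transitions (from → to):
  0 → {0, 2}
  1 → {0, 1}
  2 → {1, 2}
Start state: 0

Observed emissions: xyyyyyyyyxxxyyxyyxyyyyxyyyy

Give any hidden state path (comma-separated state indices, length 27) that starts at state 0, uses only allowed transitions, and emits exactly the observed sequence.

  0: obs=x cand={0} pick 0 [start]
  1: obs=y cand={1,2} pick 2 [0->2 ok]
  2: obs=y cand={1,2} pick 1 [2->1 ok]
  3: obs=y cand={1,2} pick 1 [1->1 ok]
  4: obs=y cand={1,2} pick 1 [1->1 ok]
  5: obs=y cand={1,2} pick 1 [1->1 ok]
  6: obs=y cand={1,2} pick 1 [1->1 ok]
  7: obs=y cand={1,2} pick 1 [1->1 ok]
  8: obs=y cand={1,2} pick 1 [1->1 ok]
  9: obs=x cand={0} pick 0 [1->0 ok]
  10: obs=x cand={0} pick 0 [0->0 ok]
  11: obs=x cand={0} pick 0 [0->0 ok]
  12: obs=y cand={1,2} pick 2 [0->2 ok]
  13: obs=y cand={1,2} pick 1 [2->1 ok]
  14: obs=x cand={0} pick 0 [1->0 ok]
  15: obs=y cand={1,2} pick 2 [0->2 ok]
  16: obs=y cand={1,2} pick 1 [2->1 ok]
  17: obs=x cand={0} pick 0 [1->0 ok]
  18: obs=y cand={1,2} pick 2 [0->2 ok]
  19: obs=y cand={1,2} pick 2 [2->2 ok]
  20: obs=y cand={1,2} pick 2 [2->2 ok]
  21: obs=y cand={1,2} pick 1 [2->1 ok]
  22: obs=x cand={0} pick 0 [1->0 ok]
  23: obs=y cand={1,2} pick 2 [0->2 ok]
  24: obs=y cand={1,2} pick 2 [2->2 ok]
  25: obs=y cand={1,2} pick 2 [2->2 ok]
  26: obs=y cand={1,2} pick 2 [2->2 ok]

0,2,1,1,1,1,1,1,1,0,0,0,2,1,0,2,1,0,2,2,2,1,0,2,2,2,2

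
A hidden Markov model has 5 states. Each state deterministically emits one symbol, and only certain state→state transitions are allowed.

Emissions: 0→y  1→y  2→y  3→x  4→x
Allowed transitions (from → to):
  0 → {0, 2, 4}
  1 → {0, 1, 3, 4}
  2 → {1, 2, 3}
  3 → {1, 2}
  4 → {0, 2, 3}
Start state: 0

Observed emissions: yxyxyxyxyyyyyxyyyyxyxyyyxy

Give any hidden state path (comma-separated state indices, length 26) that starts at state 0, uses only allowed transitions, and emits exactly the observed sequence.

  0: obs=y cand={0,1,2} pick 0 [start]
  1: obs=x cand={3,4} pick 4 [0->4 ok]
  2: obs=y cand={0,1,2} pick 2 [4->2 ok]
  3: obs=x cand={3,4} pick 3 [2->3 ok]
  4: obs=y cand={0,1,2} pick 2 [3->2 ok]
  5: obs=x cand={3,4} pick 3 [2->3 ok]
  6: obs=y cand={0,1,2} pick 1 [3->1 ok]
  7: obs=x cand={3,4} pick 4 [1->4 ok]
  8: obs=y cand={0,1,2} pick 0 [4->0 ok]
  9: obs=y cand={0,1,2} pick 0 [0->0 ok]
  10: obs=y cand={0,1,2} pick 2 [0->2 ok]
  11: obs=y cand={0,1,2} pick 2 [2->2 ok]
  12: obs=y cand={0,1,2} pick 2 [2->2 ok]
  13: obs=x cand={3,4} pick 3 [2->3 ok]
  14: obs=y cand={0,1,2} pick 2 [3->2 ok]
  15: obs=y cand={0,1,2} pick 2 [2->2 ok]
  16: obs=y cand={0,1,2} pick 2 [2->2 ok]
  17: obs=y cand={0,1,2} pick 2 [2->2 ok]
  18: obs=x cand={3,4} pick 3 [2->3 ok]
  19: obs=y cand={0,1,2} pick 1 [3->1 ok]
  20: obs=x cand={3,4} pick 4 [1->4 ok]
  21: obs=y cand={0,1,2} pick 0 [4->0 ok]
  22: obs=y cand={0,1,2} pick 0 [0->0 ok]
  23: obs=y cand={0,1,2} pick 2 [0->2 ok]
  24: obs=x cand={3,4} pick 3 [2->3 ok]
  25: obs=y cand={0,1,2} pick 2 [3->2 ok]

0,4,2,3,2,3,1,4,0,0,2,2,2,3,2,2,2,2,3,1,4,0,0,2,3,2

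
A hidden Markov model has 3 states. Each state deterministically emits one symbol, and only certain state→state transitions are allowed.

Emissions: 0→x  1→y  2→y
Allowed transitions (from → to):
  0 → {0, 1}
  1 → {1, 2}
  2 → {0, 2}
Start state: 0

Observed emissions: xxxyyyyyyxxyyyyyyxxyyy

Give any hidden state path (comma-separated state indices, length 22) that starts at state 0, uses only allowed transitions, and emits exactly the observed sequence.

0,0,0,1,1,1,2,2,2,0,0,1,1,1,2,2,2,0,0,1,1,2

  pos 0: x in {0}, choose 0; start
  pos 1: x in {0}, choose 0; 0->0 ok
  pos 2: x in {0}, choose 0; 0->0 ok
  pos 3: y in {1,2}, choose 1; 0->1 ok
  pos 4: y in {1,2}, choose 1; 1->1 ok
  pos 5: y in {1,2}, choose 1; 1->1 ok
  pos 6: y in {1,2}, choose 2; 1->2 ok
  pos 7: y in {1,2}, choose 2; 2->2 ok
  pos 8: y in {1,2}, choose 2; 2->2 ok
  pos 9: x in {0}, choose 0; 2->0 ok
  pos 10: x in {0}, choose 0; 0->0 ok
  pos 11: y in {1,2}, choose 1; 0->1 ok
  pos 12: y in {1,2}, choose 1; 1->1 ok
  pos 13: y in {1,2}, choose 1; 1->1 ok
  pos 14: y in {1,2}, choose 2; 1->2 ok
  pos 15: y in {1,2}, choose 2; 2->2 ok
  pos 16: y in {1,2}, choose 2; 2->2 ok
  pos 17: x in {0}, choose 0; 2->0 ok
  pos 18: x in {0}, choose 0; 0->0 ok
  pos 19: y in {1,2}, choose 1; 0->1 ok
  pos 20: y in {1,2}, choose 1; 1->1 ok
  pos 21: y in {1,2}, choose 2; 1->2 ok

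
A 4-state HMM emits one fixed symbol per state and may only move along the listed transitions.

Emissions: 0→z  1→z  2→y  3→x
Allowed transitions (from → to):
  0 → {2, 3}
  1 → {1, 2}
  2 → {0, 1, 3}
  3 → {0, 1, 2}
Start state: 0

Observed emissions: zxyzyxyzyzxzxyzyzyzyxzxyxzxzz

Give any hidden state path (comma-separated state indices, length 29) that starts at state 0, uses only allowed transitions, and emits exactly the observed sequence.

  t0 'z' -> {0,1}, take 0 (start)
  t1 'x' -> {3}, take 3 (0->3 ok)
  t2 'y' -> {2}, take 2 (3->2 ok)
  t3 'z' -> {0,1}, take 1 (2->1 ok)
  t4 'y' -> {2}, take 2 (1->2 ok)
  t5 'x' -> {3}, take 3 (2->3 ok)
  t6 'y' -> {2}, take 2 (3->2 ok)
  t7 'z' -> {0,1}, take 0 (2->0 ok)
  t8 'y' -> {2}, take 2 (0->2 ok)
  t9 'z' -> {0,1}, take 0 (2->0 ok)
  t10 'x' -> {3}, take 3 (0->3 ok)
  t11 'z' -> {0,1}, take 0 (3->0 ok)
  t12 'x' -> {3}, take 3 (0->3 ok)
  t13 'y' -> {2}, take 2 (3->2 ok)
  t14 'z' -> {0,1}, take 1 (2->1 ok)
  t15 'y' -> {2}, take 2 (1->2 ok)
  t16 'z' -> {0,1}, take 0 (2->0 ok)
  t17 'y' -> {2}, take 2 (0->2 ok)
  t18 'z' -> {0,1}, take 1 (2->1 ok)
  t19 'y' -> {2}, take 2 (1->2 ok)
  t20 'x' -> {3}, take 3 (2->3 ok)
  t21 'z' -> {0,1}, take 0 (3->0 ok)
  t22 'x' -> {3}, take 3 (0->3 ok)
  t23 'y' -> {2}, take 2 (3->2 ok)
  t24 'x' -> {3}, take 3 (2->3 ok)
  t25 'z' -> {0,1}, take 0 (3->0 ok)
  t26 'x' -> {3}, take 3 (0->3 ok)
  t27 'z' -> {0,1}, take 1 (3->1 ok)
  t28 'z' -> {0,1}, take 1 (1->1 ok)

0,3,2,1,2,3,2,0,2,0,3,0,3,2,1,2,0,2,1,2,3,0,3,2,3,0,3,1,1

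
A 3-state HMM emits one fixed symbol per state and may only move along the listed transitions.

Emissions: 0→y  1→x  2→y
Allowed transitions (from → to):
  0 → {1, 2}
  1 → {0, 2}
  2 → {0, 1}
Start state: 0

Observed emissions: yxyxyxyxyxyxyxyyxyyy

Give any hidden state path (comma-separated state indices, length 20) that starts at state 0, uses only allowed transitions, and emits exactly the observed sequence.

  t0 'y' -> {0,2}, take 0 (start)
  t1 'x' -> {1}, take 1 (0->1 ok)
  t2 'y' -> {0,2}, take 2 (1->2 ok)
  t3 'x' -> {1}, take 1 (2->1 ok)
  t4 'y' -> {0,2}, take 2 (1->2 ok)
  t5 'x' -> {1}, take 1 (2->1 ok)
  t6 'y' -> {0,2}, take 0 (1->0 ok)
  t7 'x' -> {1}, take 1 (0->1 ok)
  t8 'y' -> {0,2}, take 0 (1->0 ok)
  t9 'x' -> {1}, take 1 (0->1 ok)
  t10 'y' -> {0,2}, take 2 (1->2 ok)
  t11 'x' -> {1}, take 1 (2->1 ok)
  t12 'y' -> {0,2}, take 0 (1->0 ok)
  t13 'x' -> {1}, take 1 (0->1 ok)
  t14 'y' -> {0,2}, take 2 (1->2 ok)
  t15 'y' -> {0,2}, take 0 (2->0 ok)
  t16 'x' -> {1}, take 1 (0->1 ok)
  t17 'y' -> {0,2}, take 2 (1->2 ok)
  t18 'y' -> {0,2}, take 0 (2->0 ok)
  t19 'y' -> {0,2}, take 2 (0->2 ok)

0,1,2,1,2,1,0,1,0,1,2,1,0,1,2,0,1,2,0,2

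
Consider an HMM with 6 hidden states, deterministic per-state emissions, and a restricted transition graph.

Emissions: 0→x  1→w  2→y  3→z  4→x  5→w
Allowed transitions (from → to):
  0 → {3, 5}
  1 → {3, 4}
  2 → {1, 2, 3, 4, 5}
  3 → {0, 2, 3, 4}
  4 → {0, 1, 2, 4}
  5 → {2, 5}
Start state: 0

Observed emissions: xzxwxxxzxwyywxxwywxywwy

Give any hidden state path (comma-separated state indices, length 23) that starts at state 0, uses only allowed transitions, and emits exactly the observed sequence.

  pos 0: x in {0,4}, choose 0; start
  pos 1: z in {3}, choose 3; 0->3 ok
  pos 2: x in {0,4}, choose 4; 3->4 ok
  pos 3: w in {1,5}, choose 1; 4->1 ok
  pos 4: x in {0,4}, choose 4; 1->4 ok
  pos 5: x in {0,4}, choose 4; 4->4 ok
  pos 6: x in {0,4}, choose 0; 4->0 ok
  pos 7: z in {3}, choose 3; 0->3 ok
  pos 8: x in {0,4}, choose 0; 3->0 ok
  pos 9: w in {1,5}, choose 5; 0->5 ok
  pos 10: y in {2}, choose 2; 5->2 ok
  pos 11: y in {2}, choose 2; 2->2 ok
  pos 12: w in {1,5}, choose 1; 2->1 ok
  pos 13: x in {0,4}, choose 4; 1->4 ok
  pos 14: x in {0,4}, choose 0; 4->0 ok
  pos 15: w in {1,5}, choose 5; 0->5 ok
  pos 16: y in {2}, choose 2; 5->2 ok
  pos 17: w in {1,5}, choose 1; 2->1 ok
  pos 18: x in {0,4}, choose 4; 1->4 ok
  pos 19: y in {2}, choose 2; 4->2 ok
  pos 20: w in {1,5}, choose 5; 2->5 ok
  pos 21: w in {1,5}, choose 5; 5->5 ok
  pos 22: y in {2}, choose 2; 5->2 ok

0,3,4,1,4,4,0,3,0,5,2,2,1,4,0,5,2,1,4,2,5,5,2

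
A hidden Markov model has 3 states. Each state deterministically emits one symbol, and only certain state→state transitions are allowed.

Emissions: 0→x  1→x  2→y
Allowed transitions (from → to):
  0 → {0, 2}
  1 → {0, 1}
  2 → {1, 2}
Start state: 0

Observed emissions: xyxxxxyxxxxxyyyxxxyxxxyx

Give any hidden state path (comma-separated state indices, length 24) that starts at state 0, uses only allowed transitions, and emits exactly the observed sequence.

  t0 'x' -> {0,1}, take 0 (start)
  t1 'y' -> {2}, take 2 (0->2 ok)
  t2 'x' -> {0,1}, take 1 (2->1 ok)
  t3 'x' -> {0,1}, take 0 (1->0 ok)
  t4 'x' -> {0,1}, take 0 (0->0 ok)
  t5 'x' -> {0,1}, take 0 (0->0 ok)
  t6 'y' -> {2}, take 2 (0->2 ok)
  t7 'x' -> {0,1}, take 1 (2->1 ok)
  t8 'x' -> {0,1}, take 1 (1->1 ok)
  t9 'x' -> {0,1}, take 1 (1->1 ok)
  t10 'x' -> {0,1}, take 1 (1->1 ok)
  t11 'x' -> {0,1}, take 0 (1->0 ok)
  t12 'y' -> {2}, take 2 (0->2 ok)
  t13 'y' -> {2}, take 2 (2->2 ok)
  t14 'y' -> {2}, take 2 (2->2 ok)
  t15 'x' -> {0,1}, take 1 (2->1 ok)
  t16 'x' -> {0,1}, take 0 (1->0 ok)
  t17 'x' -> {0,1}, take 0 (0->0 ok)
  t18 'y' -> {2}, take 2 (0->2 ok)
  t19 'x' -> {0,1}, take 1 (2->1 ok)
  t20 'x' -> {0,1}, take 1 (1->1 ok)
  t21 'x' -> {0,1}, take 0 (1->0 ok)
  t22 'y' -> {2}, take 2 (0->2 ok)
  t23 'x' -> {0,1}, take 1 (2->1 ok)

0,2,1,0,0,0,2,1,1,1,1,0,2,2,2,1,0,0,2,1,1,0,2,1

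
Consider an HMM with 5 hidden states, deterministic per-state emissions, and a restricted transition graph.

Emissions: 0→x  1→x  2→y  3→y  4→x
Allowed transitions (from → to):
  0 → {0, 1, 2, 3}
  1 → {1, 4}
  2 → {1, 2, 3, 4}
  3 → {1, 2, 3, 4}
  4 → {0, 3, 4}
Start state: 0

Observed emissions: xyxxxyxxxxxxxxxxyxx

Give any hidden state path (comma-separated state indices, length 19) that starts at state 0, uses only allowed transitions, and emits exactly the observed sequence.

0,3,1,4,0,3,4,0,1,1,4,0,0,1,4,0,2,4,4

  pos 0: x in {0,1,4}, choose 0; start
  pos 1: y in {2,3}, choose 3; 0->3 ok
  pos 2: x in {0,1,4}, choose 1; 3->1 ok
  pos 3: x in {0,1,4}, choose 4; 1->4 ok
  pos 4: x in {0,1,4}, choose 0; 4->0 ok
  pos 5: y in {2,3}, choose 3; 0->3 ok
  pos 6: x in {0,1,4}, choose 4; 3->4 ok
  pos 7: x in {0,1,4}, choose 0; 4->0 ok
  pos 8: x in {0,1,4}, choose 1; 0->1 ok
  pos 9: x in {0,1,4}, choose 1; 1->1 ok
  pos 10: x in {0,1,4}, choose 4; 1->4 ok
  pos 11: x in {0,1,4}, choose 0; 4->0 ok
  pos 12: x in {0,1,4}, choose 0; 0->0 ok
  pos 13: x in {0,1,4}, choose 1; 0->1 ok
  pos 14: x in {0,1,4}, choose 4; 1->4 ok
  pos 15: x in {0,1,4}, choose 0; 4->0 ok
  pos 16: y in {2,3}, choose 2; 0->2 ok
  pos 17: x in {0,1,4}, choose 4; 2->4 ok
  pos 18: x in {0,1,4}, choose 4; 4->4 ok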